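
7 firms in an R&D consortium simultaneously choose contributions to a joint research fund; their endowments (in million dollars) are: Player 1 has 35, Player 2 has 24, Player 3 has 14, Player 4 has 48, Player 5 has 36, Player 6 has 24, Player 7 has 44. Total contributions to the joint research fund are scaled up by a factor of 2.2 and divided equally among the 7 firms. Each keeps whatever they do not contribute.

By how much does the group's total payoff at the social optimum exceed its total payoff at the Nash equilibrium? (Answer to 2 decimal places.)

The private return per contributed unit is 2.2/7 = 0.3143 < 1 for every player regardless of endowment, so the Nash equilibrium is zero contribution and the group total is Σ E_j = 35 + 24 + 14 + 48 + 36 + 24 + 44 = 225.
Each contributed unit returns 2.200 to the group, so the social optimum is full contribution by everyone: group total = 2.200 × 225 = 495.00.
Efficiency loss = (2.200 − 1) × 225 = 270.00.

270.00 million dollars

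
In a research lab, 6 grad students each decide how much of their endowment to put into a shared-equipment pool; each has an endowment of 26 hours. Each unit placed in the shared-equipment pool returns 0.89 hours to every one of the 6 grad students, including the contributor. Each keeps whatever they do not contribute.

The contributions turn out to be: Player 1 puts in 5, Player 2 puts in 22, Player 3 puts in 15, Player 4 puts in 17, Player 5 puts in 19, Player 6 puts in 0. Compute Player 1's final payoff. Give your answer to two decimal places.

Total contributed: 5 + 22 + 15 + 17 + 19 + 0 = 78.
Each receives 0.89 × 78 = 69.42 from the shared-equipment pool.
Player 1 keeps 26 − 5 = 21, so Player 1's payoff is 21 + 69.42 = 90.42.

90.42 hours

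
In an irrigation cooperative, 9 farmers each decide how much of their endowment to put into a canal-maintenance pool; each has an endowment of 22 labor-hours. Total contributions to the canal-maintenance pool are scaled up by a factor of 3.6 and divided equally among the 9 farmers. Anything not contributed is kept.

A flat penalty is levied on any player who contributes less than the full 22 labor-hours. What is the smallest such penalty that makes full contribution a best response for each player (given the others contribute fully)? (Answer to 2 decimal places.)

13.20 labor-hours

Given the others contribute fully, the best deviation is to contribute 0 (any partial contribution still incurs the fine and gives up units whose private return 0.4000 is below 1).
Deviating from 22 to 0 saves 22 labor-hours but forfeits the deviator's share of the drop in the canal-maintenance pool: 3.6/9 × 22 = 8.80.
So the deviation gain is 22 − 8.80 = 13.20, and the fine must be at least 13.20 labor-hours to wipe it out.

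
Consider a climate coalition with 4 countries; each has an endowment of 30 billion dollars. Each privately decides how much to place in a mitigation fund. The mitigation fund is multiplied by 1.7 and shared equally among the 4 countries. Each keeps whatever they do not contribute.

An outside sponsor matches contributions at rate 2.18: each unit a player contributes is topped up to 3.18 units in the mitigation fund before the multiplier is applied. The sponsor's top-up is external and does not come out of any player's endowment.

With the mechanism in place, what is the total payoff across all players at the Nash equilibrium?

Under the mechanism each unit contributed yields 1.7 × 3.18 / 4 = 1.3515 back to its contributor per unit of net cost, which exceeds 1, making full contribution the dominant choice for everyone.
So the Nash equilibrium is full contribution by all 4; the group earns 1.7 × 3.18 × 120 = 648.72.

648.72 billion dollars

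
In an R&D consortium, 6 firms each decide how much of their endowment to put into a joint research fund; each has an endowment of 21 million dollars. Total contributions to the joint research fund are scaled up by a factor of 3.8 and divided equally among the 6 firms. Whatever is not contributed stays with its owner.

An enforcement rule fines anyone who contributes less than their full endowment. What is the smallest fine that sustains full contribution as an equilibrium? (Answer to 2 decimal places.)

Given the others contribute fully, the best deviation is to contribute 0 (any partial contribution still incurs the fine and gives up units whose private return 0.6333 is below 1).
Deviating from 21 to 0 saves 21 million dollars but forfeits the deviator's share of the drop in the joint research fund: 3.8/6 × 21 = 13.30.
So the deviation gain is 21 − 13.30 = 7.70, and the fine must be at least 7.70 million dollars to wipe it out.

7.70 million dollars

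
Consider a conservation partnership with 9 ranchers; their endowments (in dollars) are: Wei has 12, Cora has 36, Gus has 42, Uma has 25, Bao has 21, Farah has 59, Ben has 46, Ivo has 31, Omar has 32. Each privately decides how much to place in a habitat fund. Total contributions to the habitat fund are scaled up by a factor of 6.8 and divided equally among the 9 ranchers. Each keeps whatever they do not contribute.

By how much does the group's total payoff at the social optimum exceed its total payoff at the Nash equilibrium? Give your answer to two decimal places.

1763.20 dollars

The private return per contributed unit is 6.8/9 = 0.7556 < 1 for every player regardless of endowment, so the Nash equilibrium is zero contribution and the group total is Σ E_j = 12 + 36 + 42 + 25 + 21 + 59 + 46 + 31 + 32 = 304.
Each contributed unit returns 6.800 to the group, so the social optimum is full contribution by everyone: group total = 6.800 × 304 = 2067.20.
Efficiency loss = (6.800 − 1) × 304 = 1763.20.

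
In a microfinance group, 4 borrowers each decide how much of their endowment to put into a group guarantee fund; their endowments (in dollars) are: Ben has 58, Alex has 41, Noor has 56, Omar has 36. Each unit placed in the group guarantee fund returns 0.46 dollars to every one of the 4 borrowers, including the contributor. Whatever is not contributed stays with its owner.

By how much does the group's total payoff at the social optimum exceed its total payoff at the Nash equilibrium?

160.44 dollars

The private return per contributed unit is 0.46 < 1 for everyone, so the Nash equilibrium is zero contribution and the group total is Σ E_j = 58 + 41 + 56 + 36 = 191.
Each contributed unit returns 1.840 to the group, so the social optimum is full contribution by everyone: group total = 1.840 × 191 = 351.44.
Efficiency loss = (1.840 − 1) × 191 = 160.44.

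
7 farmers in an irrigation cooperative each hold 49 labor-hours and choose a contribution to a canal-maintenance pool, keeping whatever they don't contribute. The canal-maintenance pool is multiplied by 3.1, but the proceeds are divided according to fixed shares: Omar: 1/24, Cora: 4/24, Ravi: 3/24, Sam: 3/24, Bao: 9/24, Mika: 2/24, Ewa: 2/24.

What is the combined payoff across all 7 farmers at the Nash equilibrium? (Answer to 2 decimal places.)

445.90 labor-hours

A player with share s gets back 3.1·s per unit contributed, so full contribution is dominant for anyone with s > 1/3.1 = 0.3226 and zero contribution is dominant for anyone below.
The only share above 0.3226 is Bao's 9/24, contributing 49; the remaining 6 contribute 0. Total contributed: 49.
The canal-maintenance pool pays out 3.1 × 49 = 151.90 in total (split across the unequal shares, but the aggregate is all that matters for the group sum).
The 6 free-riders keep 49 each, adding 294. Group total = 294 + 151.90 = 445.90.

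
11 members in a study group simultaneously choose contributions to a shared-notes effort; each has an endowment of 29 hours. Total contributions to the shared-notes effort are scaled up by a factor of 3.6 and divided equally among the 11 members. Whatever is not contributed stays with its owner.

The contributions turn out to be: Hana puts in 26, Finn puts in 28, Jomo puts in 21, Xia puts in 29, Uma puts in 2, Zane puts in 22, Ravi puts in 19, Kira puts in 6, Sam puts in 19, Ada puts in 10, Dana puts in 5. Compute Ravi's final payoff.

71.20 hours

Total contributed: 26 + 28 + 21 + 29 + 2 + 22 + 19 + 6 + 19 + 10 + 5 = 187.
Each receives 3.6 × 187 / 11 = 61.20 from the shared-notes effort.
Ravi keeps 29 − 19 = 10, so Ravi's payoff is 10 + 61.20 = 71.20.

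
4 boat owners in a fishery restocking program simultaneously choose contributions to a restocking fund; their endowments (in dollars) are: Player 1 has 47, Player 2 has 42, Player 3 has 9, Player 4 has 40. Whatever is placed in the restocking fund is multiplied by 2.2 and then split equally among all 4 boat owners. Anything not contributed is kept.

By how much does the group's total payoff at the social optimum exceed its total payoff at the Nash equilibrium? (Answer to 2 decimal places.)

The private return per contributed unit is 2.2/4 = 0.5500 < 1 for every player regardless of endowment, so the Nash equilibrium is zero contribution and the group total is Σ E_j = 47 + 42 + 9 + 40 = 138.
Each contributed unit returns 2.200 to the group, so the social optimum is full contribution by everyone: group total = 2.200 × 138 = 303.60.
Efficiency loss = (2.200 − 1) × 138 = 165.60.

165.60 dollars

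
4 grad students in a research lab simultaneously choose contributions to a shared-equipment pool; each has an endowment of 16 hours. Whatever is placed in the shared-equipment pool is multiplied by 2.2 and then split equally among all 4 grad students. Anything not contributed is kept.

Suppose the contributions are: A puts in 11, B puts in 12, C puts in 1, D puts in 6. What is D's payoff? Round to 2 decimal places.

Total contributed: 11 + 12 + 1 + 6 = 30.
Each receives 2.2 × 30 / 4 = 16.50 from the shared-equipment pool.
D keeps 16 − 6 = 10, so D's payoff is 10 + 16.50 = 26.50.

26.50 hours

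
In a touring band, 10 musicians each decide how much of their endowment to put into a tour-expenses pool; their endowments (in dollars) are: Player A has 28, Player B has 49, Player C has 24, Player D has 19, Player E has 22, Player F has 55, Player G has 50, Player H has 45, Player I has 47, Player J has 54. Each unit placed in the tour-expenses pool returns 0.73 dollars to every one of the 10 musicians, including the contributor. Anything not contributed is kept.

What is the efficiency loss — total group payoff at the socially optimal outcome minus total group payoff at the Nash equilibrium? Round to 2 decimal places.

The private return per contributed unit is 0.73 < 1 for everyone, so the Nash equilibrium is zero contribution and the group total is Σ E_j = 28 + 49 + 24 + 19 + 22 + 55 + 50 + 45 + 47 + 54 = 393.
Each contributed unit returns 7.300 to the group, so the social optimum is full contribution by everyone: group total = 7.300 × 393 = 2868.90.
Efficiency loss = (7.300 − 1) × 393 = 2475.90.

2475.90 dollars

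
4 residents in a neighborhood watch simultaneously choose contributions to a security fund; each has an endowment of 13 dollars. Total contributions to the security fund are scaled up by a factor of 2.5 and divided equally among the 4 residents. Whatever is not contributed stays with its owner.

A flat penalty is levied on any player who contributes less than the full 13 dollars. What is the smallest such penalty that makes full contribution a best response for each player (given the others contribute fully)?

Given the others contribute fully, the best deviation is to contribute 0 (any partial contribution still incurs the fine and gives up units whose private return 0.6250 is below 1).
Deviating from 13 to 0 saves 13 dollars but forfeits the deviator's share of the drop in the security fund: 2.5/4 × 13 = 8.12.
So the deviation gain is 13 − 8.12 = 4.88, and the fine must be at least 4.88 dollars to wipe it out.

4.88 dollars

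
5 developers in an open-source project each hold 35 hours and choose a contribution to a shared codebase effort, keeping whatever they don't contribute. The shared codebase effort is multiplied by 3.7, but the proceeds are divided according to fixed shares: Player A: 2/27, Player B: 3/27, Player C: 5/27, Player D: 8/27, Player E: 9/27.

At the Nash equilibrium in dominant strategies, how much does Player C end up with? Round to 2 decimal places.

82.96 hours

A player with share s gets back 3.7·s per unit contributed, so full contribution is dominant for anyone with s > 1/3.7 = 0.2703 and zero contribution is dominant for anyone below.
Player D and Player E are above the threshold, contributing 35 each; the remaining 3 contribute 0. Total contributed: 70.
Player C keeps 35 and receives 3.7 × 70 × 5/27 = 47.96 from the shared codebase effort, for a payoff of 82.96.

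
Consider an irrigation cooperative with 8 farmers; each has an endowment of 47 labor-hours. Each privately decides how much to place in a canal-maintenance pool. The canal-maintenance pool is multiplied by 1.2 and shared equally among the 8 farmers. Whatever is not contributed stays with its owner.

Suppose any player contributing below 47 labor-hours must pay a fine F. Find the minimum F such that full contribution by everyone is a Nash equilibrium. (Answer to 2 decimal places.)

Given the others contribute fully, the best deviation is to contribute 0 (any partial contribution still incurs the fine and gives up units whose private return 0.1500 is below 1).
Deviating from 47 to 0 saves 47 labor-hours but forfeits the deviator's share of the drop in the canal-maintenance pool: 1.2/8 × 47 = 7.05.
So the deviation gain is 47 − 7.05 = 39.95, and the fine must be at least 39.95 labor-hours to wipe it out.

39.95 labor-hours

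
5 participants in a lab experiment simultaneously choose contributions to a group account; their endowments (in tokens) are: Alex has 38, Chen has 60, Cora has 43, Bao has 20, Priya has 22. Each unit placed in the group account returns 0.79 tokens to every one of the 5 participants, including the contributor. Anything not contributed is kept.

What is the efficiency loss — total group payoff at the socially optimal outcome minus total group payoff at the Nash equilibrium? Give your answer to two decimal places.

The private return per contributed unit is 0.79 < 1 for everyone, so the Nash equilibrium is zero contribution and the group total is Σ E_j = 38 + 60 + 43 + 20 + 22 = 183.
Each contributed unit returns 3.950 to the group, so the social optimum is full contribution by everyone: group total = 3.950 × 183 = 722.85.
Efficiency loss = (3.950 − 1) × 183 = 539.85.

539.85 tokens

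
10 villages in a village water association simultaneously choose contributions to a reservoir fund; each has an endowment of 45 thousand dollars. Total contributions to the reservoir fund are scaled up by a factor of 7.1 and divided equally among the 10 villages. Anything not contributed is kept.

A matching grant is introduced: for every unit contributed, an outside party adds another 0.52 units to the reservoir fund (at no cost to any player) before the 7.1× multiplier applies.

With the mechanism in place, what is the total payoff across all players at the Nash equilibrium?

Under the mechanism each unit contributed yields 7.1 × 1.52 / 10 = 1.0792 back to its contributor per unit of net cost, which exceeds 1, making full contribution the dominant choice for everyone.
So the Nash equilibrium is full contribution by all 10; the group earns 7.1 × 1.52 × 450 = 4856.40.

4856.40 thousand dollars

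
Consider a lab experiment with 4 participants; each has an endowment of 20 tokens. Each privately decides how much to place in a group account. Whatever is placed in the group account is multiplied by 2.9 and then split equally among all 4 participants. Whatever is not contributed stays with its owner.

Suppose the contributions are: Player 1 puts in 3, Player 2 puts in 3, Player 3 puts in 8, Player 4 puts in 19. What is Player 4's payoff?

Total contributed: 3 + 3 + 8 + 19 = 33.
Each receives 2.9 × 33 / 4 = 23.93 from the group account.
Player 4 keeps 20 − 19 = 1, so Player 4's payoff is 1 + 23.93 = 24.93.

24.93 tokens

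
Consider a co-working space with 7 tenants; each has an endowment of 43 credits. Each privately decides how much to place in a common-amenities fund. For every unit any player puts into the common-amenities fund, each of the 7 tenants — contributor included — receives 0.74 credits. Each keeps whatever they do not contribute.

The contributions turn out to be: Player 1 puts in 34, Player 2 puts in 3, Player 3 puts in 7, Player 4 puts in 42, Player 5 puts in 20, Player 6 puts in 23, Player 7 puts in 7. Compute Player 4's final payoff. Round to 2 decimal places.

101.64 credits

Total contributed: 34 + 3 + 7 + 42 + 20 + 23 + 7 = 136.
Each receives 0.74 × 136 = 100.64 from the common-amenities fund.
Player 4 keeps 43 − 42 = 1, so Player 4's payoff is 1 + 100.64 = 101.64.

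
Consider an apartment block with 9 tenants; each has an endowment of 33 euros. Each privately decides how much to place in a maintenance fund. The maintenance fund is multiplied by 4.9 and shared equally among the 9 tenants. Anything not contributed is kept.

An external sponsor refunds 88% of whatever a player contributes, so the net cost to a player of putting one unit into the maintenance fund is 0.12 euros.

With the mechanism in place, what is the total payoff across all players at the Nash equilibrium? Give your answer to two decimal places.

1716.66 euros

The effective private return per unit is now (4.9/9) / 0.12 = 4.5370 > 1, so every player's dominant strategy flips to full contribution.
So the Nash equilibrium is full contribution by all 9; the group earns 9 × (33 × 0.88 + 4.9 × 33) = 1716.66.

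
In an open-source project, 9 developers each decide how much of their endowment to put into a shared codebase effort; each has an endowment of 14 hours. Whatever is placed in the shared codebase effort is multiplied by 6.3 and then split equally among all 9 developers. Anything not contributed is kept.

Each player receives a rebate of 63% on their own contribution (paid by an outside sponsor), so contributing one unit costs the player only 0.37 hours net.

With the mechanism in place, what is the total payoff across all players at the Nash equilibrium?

With the mechanism, a contributed unit returns (6.3/9) / 0.37 = 1.8919 per unit of net cost to the contributor — now above 1 — so contributing fully is weakly dominant for every player.
At the Nash equilibrium everyone contributes 14. Group total payoff = 9 × (14 × 0.63 + 6.3 × 14) = 873.18.

873.18 hours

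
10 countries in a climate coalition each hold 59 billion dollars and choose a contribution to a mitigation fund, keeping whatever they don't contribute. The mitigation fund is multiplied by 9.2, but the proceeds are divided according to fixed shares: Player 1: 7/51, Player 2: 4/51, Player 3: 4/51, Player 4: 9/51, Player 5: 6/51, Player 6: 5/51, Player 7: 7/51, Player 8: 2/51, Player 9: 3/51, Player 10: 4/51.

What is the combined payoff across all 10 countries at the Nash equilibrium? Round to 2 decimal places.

A player with share s gets back 9.2·s per unit contributed, so full contribution is dominant for anyone with s > 1/9.2 = 0.1087 and zero contribution is dominant for anyone below.
Player 1, Player 4, Player 5 and Player 7 are above the threshold, contributing 59 each; the remaining 6 contribute 0. Total contributed: 236.
The mitigation fund pays out 9.2 × 236 = 2171.20 in total (split across the unequal shares, but the aggregate is all that matters for the group sum).
The 6 free-riders keep 59 each, adding 354. Group total = 354 + 2171.20 = 2525.20.

2525.20 billion dollars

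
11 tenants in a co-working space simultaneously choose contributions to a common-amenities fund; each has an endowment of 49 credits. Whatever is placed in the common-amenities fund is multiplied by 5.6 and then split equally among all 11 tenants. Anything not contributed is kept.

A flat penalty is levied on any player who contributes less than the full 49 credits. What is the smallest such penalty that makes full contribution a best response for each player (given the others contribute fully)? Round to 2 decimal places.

Given the others contribute fully, the best deviation is to contribute 0 (any partial contribution still incurs the fine and gives up units whose private return 0.5091 is below 1).
Deviating from 49 to 0 saves 49 credits but forfeits the deviator's share of the drop in the common-amenities fund: 5.6/11 × 49 = 24.95.
So the deviation gain is 49 − 24.95 = 24.05, and the fine must be at least 24.05 credits to wipe it out.

24.05 credits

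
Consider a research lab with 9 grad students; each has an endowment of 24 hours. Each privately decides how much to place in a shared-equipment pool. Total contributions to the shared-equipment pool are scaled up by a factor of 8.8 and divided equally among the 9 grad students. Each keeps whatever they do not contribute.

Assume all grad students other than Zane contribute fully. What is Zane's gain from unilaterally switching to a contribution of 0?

0.53 hours

Switching from a contribution of 24 to 0 lets Zane keep an extra 24 hours, but lowers the shared-equipment pool by 24, which costs Zane their own share of that drop: 8.8/9 × 24 = 23.47.
Net gain = 24 − 23.47 = 0.53. The private return per contributed unit (0.9778) is below 1, so free-riding is indeed the best response regardless of what the others do.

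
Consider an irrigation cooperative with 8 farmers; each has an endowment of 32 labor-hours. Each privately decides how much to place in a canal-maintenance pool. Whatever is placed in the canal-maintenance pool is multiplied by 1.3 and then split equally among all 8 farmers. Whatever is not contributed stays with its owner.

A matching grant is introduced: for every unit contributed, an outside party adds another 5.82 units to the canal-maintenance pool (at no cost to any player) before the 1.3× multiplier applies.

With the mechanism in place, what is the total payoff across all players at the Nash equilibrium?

2269.70 labor-hours

Under the mechanism each unit contributed yields 1.3 × 6.82 / 8 = 1.1083 back to its contributor per unit of net cost, which exceeds 1, making full contribution the dominant choice for everyone.
At the Nash equilibrium everyone contributes 32. Group total payoff = 1.3 × 6.82 × 256 = 2269.70.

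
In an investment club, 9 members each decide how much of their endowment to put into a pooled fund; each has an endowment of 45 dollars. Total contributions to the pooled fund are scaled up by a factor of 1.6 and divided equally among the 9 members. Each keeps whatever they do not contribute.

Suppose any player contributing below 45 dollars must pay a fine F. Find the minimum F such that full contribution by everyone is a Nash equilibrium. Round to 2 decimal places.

Given the others contribute fully, the best deviation is to contribute 0 (any partial contribution still incurs the fine and gives up units whose private return 0.1778 is below 1).
Deviating from 45 to 0 saves 45 dollars but forfeits the deviator's share of the drop in the pooled fund: 1.6/9 × 45 = 8.00.
So the deviation gain is 45 − 8.00 = 37.00, and the fine must be at least 37.00 dollars to wipe it out.

37.00 dollars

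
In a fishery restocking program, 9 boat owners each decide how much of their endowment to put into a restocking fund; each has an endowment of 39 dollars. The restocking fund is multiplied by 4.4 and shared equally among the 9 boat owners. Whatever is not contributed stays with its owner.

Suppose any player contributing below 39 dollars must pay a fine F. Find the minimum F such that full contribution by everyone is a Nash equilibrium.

19.93 dollars

Given the others contribute fully, the best deviation is to contribute 0 (any partial contribution still incurs the fine and gives up units whose private return 0.4889 is below 1).
Deviating from 39 to 0 saves 39 dollars but forfeits the deviator's share of the drop in the restocking fund: 4.4/9 × 39 = 19.07.
So the deviation gain is 39 − 19.07 = 19.93, and the fine must be at least 19.93 dollars to wipe it out.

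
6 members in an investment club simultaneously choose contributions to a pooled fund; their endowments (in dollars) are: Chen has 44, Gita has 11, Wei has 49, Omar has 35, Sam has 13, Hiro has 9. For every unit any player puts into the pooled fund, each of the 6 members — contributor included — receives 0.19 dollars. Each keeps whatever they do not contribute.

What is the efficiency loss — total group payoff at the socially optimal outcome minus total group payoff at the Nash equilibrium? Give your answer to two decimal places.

The private return per contributed unit is 0.19 < 1 for everyone, so the Nash equilibrium is zero contribution and the group total is Σ E_j = 44 + 11 + 49 + 35 + 13 + 9 = 161.
Each contributed unit returns 1.140 to the group, so the social optimum is full contribution by everyone: group total = 1.140 × 161 = 183.54.
Efficiency loss = (1.140 − 1) × 161 = 22.54.

22.54 dollars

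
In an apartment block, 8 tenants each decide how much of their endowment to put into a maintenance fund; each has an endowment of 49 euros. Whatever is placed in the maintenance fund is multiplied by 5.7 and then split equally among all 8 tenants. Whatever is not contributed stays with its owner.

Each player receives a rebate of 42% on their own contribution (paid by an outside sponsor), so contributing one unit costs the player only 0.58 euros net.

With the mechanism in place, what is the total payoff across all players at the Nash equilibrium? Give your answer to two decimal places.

Under the mechanism each unit contributed yields (5.7/8) / 0.58 = 1.2284 back to its contributor per unit of net cost, which exceeds 1, making full contribution the dominant choice for everyone.
So the Nash equilibrium is full contribution by all 8; the group earns 8 × (49 × 0.42 + 5.7 × 49) = 2399.04.

2399.04 euros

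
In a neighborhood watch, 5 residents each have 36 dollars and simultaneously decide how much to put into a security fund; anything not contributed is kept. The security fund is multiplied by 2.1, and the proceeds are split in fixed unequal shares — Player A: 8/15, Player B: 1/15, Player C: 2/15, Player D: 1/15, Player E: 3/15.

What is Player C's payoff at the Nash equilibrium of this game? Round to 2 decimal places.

Player j's private return per contributed unit is 2.1 × (j's share). Contributing is weakly dominant for j when that share is at least 1/2.1 = 0.4762, and contributing 0 is dominant otherwise.
The only share above 0.4762 is Player A's 8/15, contributing 36; the remaining 4 contribute 0. Total contributed: 36.
Player C keeps 36 and receives 2.1 × 36 × 2/15 = 10.08 from the security fund, for a payoff of 46.08.

46.08 dollars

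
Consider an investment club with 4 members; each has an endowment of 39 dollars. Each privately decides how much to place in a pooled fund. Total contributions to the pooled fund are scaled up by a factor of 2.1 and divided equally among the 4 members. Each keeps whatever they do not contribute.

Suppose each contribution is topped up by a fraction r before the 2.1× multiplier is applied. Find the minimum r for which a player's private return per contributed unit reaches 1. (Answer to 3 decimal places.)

With matching at rate r, one contributed unit becomes (1 + r) in the pooled fund and returns 2.1 × (1 + r) / 4 to the contributor.
Setting this equal to 1: 1 + r = 4/2.1 = 1.9048.
So the minimum matching rate is r = 1.9048 − 1 = 0.905.

0.905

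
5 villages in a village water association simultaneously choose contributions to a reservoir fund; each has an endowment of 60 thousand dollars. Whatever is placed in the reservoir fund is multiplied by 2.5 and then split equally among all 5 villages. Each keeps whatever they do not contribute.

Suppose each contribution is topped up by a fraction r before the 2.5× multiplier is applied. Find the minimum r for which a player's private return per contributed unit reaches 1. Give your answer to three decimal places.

1.000

With matching at rate r, one contributed unit becomes (1 + r) in the reservoir fund and returns 2.5 × (1 + r) / 5 to the contributor.
Setting this equal to 1: 1 + r = 5/2.5 = 2.0000.
So the minimum matching rate is r = 2.0000 − 1 = 1.000.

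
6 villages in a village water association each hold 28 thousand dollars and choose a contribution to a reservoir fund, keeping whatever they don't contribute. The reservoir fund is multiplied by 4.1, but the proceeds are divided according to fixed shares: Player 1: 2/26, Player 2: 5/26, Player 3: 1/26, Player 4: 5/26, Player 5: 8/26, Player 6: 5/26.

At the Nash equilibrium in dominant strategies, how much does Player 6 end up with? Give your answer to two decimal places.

50.08 thousand dollars

For player j, contributing a unit is worthwhile iff 4.1 × (j's share) ≥ 1, i.e. iff j's share is at least 0.2439.
Only Player 5 (8/26) clears that bar, contributing 28; the remaining 5 contribute 0. Total contributed: 28.
Player 6 keeps 28 and receives 4.1 × 28 × 5/26 = 22.08 from the reservoir fund, for a payoff of 50.08.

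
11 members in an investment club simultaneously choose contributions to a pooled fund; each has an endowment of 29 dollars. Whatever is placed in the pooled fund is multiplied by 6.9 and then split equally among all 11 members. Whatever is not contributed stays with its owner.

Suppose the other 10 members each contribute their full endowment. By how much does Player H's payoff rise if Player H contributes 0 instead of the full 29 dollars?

Switching from a contribution of 29 to 0 lets Player H keep an extra 29 dollars, but lowers the pooled fund by 29, which costs Player H their own share of that drop: 6.9/11 × 29 = 18.19.
Net gain = 29 − 18.19 = 10.81. The private return per contributed unit (0.6273) is below 1, so free-riding is indeed the best response regardless of what the others do.

10.81 dollars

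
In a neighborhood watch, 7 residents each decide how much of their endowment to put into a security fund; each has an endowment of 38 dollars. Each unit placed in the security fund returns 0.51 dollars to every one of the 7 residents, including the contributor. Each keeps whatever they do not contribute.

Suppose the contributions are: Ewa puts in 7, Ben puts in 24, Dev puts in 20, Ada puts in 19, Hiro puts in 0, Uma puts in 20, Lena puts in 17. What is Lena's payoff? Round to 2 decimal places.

75.57 dollars

Total contributed: 7 + 24 + 20 + 19 + 0 + 20 + 17 = 107.
Each receives 0.51 × 107 = 54.57 from the security fund.
Lena keeps 38 − 17 = 21, so Lena's payoff is 21 + 54.57 = 75.57.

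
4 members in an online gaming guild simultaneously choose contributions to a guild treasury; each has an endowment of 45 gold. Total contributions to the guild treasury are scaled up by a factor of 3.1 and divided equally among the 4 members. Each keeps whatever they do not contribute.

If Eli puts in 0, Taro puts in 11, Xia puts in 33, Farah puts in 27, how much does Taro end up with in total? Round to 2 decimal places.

Total contributed: 0 + 11 + 33 + 27 = 71.
Each receives 3.1 × 71 / 4 = 55.03 from the guild treasury.
Taro keeps 45 − 11 = 34, so Taro's payoff is 34 + 55.03 = 89.03.

89.03 gold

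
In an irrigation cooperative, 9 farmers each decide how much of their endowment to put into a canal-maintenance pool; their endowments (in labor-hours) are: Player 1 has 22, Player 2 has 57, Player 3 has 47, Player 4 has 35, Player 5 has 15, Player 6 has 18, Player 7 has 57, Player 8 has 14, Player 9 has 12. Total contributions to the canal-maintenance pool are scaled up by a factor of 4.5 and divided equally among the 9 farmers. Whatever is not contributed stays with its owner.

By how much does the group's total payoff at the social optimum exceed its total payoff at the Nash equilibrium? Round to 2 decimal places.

The private return per contributed unit is 4.5/9 = 0.5000 < 1 for every player regardless of endowment, so the Nash equilibrium is zero contribution and the group total is Σ E_j = 22 + 57 + 47 + 35 + 15 + 18 + 57 + 14 + 12 = 277.
Each contributed unit returns 4.500 to the group, so the social optimum is full contribution by everyone: group total = 4.500 × 277 = 1246.50.
Efficiency loss = (4.500 − 1) × 277 = 969.50.

969.50 labor-hours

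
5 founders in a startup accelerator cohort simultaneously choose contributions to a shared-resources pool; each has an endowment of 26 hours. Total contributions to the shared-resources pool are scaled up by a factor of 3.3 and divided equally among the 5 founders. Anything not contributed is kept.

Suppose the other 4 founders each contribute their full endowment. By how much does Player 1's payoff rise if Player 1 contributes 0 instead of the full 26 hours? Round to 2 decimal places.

8.84 hours

Switching from a contribution of 26 to 0 lets Player 1 keep an extra 26 hours, but lowers the shared-resources pool by 26, which costs Player 1 their own share of that drop: 3.3/5 × 26 = 17.16.
Net gain = 26 − 17.16 = 8.84. The private return per contributed unit (0.6600) is below 1, so free-riding is indeed the best response regardless of what the others do.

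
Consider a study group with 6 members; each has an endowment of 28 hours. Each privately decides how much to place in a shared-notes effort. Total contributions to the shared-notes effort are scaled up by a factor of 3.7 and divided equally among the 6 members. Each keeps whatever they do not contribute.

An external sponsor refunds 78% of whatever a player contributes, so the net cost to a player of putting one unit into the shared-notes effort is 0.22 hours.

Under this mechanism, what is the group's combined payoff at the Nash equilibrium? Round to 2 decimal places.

With the mechanism, a contributed unit returns (3.7/6) / 0.22 = 2.8030 per unit of net cost to the contributor — now above 1 — so contributing fully is weakly dominant for every player.
So the Nash equilibrium is full contribution by all 6; the group earns 6 × (28 × 0.78 + 3.7 × 28) = 752.64.

752.64 hours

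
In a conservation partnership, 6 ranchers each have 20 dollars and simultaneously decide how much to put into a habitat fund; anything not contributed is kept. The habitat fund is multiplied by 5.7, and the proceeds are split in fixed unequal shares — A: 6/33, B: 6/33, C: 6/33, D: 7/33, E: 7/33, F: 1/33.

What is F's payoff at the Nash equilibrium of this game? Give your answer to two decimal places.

For player j, contributing a unit is worthwhile iff 5.7 × (j's share) ≥ 1, i.e. iff j's share is at least 0.1754.
A, B, C, D and E clear that bar, contributing 20 each; the remaining 1 contribute 0. Total contributed: 100.
F keeps 20 and receives 5.7 × 100 × 1/33 = 17.27 from the habitat fund, for a payoff of 37.27.

37.27 dollars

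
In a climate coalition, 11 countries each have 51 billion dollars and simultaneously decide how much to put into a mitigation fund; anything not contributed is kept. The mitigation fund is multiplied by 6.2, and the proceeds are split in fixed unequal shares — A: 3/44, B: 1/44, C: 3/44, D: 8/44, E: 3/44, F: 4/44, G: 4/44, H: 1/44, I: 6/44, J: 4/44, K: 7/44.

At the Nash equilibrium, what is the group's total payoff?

826.20 billion dollars

Player j's private return per contributed unit is 6.2 × (j's share). Contributing is weakly dominant for j when that share is at least 1/6.2 = 0.1613, and contributing 0 is dominant otherwise.
Only D (8/44) clears that bar, contributing 51; the remaining 10 contribute 0. Total contributed: 51.
The mitigation fund pays out 6.2 × 51 = 316.20 in total (split across the unequal shares, but the aggregate is all that matters for the group sum).
The 10 free-riders keep 51 each, adding 510. Group total = 510 + 316.20 = 826.20.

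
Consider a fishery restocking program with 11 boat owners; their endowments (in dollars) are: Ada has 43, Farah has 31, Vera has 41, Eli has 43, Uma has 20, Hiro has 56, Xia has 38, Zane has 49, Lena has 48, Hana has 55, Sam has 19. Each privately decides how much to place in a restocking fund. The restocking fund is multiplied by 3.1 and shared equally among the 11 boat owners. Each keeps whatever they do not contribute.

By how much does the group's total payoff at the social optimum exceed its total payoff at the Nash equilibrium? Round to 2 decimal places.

The private return per contributed unit is 3.1/11 = 0.2818 < 1 for every player regardless of endowment, so the Nash equilibrium is zero contribution and the group total is Σ E_j = 43 + 31 + 41 + 43 + 20 + 56 + 38 + 49 + 48 + 55 + 19 = 443.
Each contributed unit returns 3.100 to the group, so the social optimum is full contribution by everyone: group total = 3.100 × 443 = 1373.30.
Efficiency loss = (3.100 − 1) × 443 = 930.30.

930.30 dollars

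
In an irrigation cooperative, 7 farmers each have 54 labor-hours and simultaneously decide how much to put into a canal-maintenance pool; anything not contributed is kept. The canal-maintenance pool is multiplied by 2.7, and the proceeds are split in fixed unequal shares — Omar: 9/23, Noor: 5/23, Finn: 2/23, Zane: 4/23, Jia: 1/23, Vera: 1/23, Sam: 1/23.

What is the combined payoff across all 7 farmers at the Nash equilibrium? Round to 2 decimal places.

469.80 labor-hours

A player with share s gets back 2.7·s per unit contributed, so full contribution is dominant for anyone with s > 1/2.7 = 0.3704 and zero contribution is dominant for anyone below.
Only Omar (9/23) clears that bar, contributing 54; the remaining 6 contribute 0. Total contributed: 54.
The canal-maintenance pool pays out 2.7 × 54 = 145.80 in total (split across the unequal shares, but the aggregate is all that matters for the group sum).
The 6 free-riders keep 54 each, adding 324. Group total = 324 + 145.80 = 469.80.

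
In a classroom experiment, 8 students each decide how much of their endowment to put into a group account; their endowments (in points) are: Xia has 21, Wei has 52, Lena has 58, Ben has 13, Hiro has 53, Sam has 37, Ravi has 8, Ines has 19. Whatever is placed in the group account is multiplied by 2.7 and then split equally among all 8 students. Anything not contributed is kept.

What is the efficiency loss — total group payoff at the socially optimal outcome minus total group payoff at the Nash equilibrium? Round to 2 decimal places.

443.70 points

The private return per contributed unit is 2.7/8 = 0.3375 < 1 for every player regardless of endowment, so the Nash equilibrium is zero contribution and the group total is Σ E_j = 21 + 52 + 58 + 13 + 53 + 37 + 8 + 19 = 261.
Each contributed unit returns 2.700 to the group, so the social optimum is full contribution by everyone: group total = 2.700 × 261 = 704.70.
Efficiency loss = (2.700 − 1) × 261 = 443.70.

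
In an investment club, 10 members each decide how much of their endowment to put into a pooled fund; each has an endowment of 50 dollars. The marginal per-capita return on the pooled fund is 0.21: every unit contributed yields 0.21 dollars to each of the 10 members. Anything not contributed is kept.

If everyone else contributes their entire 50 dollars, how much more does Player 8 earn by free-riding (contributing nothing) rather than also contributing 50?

Switching from a contribution of 50 to 0 lets Player 8 keep an extra 50 dollars, but lowers the pooled fund by 50, which costs Player 8 their own share of that drop: 0.21 × 50 = 10.50.
Net gain = 50 − 10.50 = 39.50. The private return per contributed unit (0.21) is below 1, so free-riding is indeed the best response regardless of what the others do.

39.50 dollars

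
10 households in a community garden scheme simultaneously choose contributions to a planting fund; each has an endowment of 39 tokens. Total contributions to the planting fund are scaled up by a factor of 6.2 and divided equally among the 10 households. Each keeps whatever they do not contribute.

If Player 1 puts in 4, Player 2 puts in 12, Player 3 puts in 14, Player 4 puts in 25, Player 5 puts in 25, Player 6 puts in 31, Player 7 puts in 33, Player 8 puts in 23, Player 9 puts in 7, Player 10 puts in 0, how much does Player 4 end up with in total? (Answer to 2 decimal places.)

Total contributed: 4 + 12 + 14 + 25 + 25 + 31 + 33 + 23 + 7 + 0 = 174.
Each receives 6.2 × 174 / 10 = 107.88 from the planting fund.
Player 4 keeps 39 − 25 = 14, so Player 4's payoff is 14 + 107.88 = 121.88.

121.88 tokens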